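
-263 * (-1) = 263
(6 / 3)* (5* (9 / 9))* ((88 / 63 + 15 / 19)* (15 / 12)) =65425 / 2394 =27.33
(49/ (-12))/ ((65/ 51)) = -833/ 260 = -3.20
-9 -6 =-15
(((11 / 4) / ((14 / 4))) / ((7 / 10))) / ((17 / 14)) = 110 / 119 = 0.92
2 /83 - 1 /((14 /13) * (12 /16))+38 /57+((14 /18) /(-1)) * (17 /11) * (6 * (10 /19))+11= 2424991 /364287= 6.66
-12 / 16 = -3 / 4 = -0.75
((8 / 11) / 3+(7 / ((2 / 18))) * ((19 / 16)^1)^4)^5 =1474152449733207426912059196402975356893007 / 47311787058465621301391857287168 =31158249167.62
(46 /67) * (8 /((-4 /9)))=-828 /67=-12.36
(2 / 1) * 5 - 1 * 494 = -484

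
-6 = -6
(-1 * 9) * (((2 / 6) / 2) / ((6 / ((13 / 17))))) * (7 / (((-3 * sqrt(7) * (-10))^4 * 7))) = -0.00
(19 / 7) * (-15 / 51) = -95 / 119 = -0.80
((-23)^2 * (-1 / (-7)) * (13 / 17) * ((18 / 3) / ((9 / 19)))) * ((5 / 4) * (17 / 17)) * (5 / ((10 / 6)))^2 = 1959945 / 238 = 8235.06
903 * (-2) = -1806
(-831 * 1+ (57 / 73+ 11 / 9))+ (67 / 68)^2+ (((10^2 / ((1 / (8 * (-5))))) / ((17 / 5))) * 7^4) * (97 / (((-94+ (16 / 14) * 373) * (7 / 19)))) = -7910654388934013 / 3533156784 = -2238976.32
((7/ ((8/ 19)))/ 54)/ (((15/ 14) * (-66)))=-931/ 213840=-0.00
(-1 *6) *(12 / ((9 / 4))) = -32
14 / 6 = 7 / 3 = 2.33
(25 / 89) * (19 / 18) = 475 / 1602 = 0.30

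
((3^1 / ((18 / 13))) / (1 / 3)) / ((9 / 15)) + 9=19.83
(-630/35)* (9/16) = -81/8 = -10.12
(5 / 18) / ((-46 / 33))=-55 / 276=-0.20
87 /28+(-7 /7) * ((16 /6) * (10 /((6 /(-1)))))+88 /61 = 138259 /15372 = 8.99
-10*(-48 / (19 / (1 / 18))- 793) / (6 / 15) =1130225 / 57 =19828.51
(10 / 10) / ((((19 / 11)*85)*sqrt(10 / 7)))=11*sqrt(70) / 16150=0.01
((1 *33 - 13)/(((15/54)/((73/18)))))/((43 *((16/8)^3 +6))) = 146/301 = 0.49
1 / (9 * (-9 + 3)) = -1 / 54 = -0.02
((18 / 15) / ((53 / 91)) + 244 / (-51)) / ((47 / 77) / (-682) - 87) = 0.03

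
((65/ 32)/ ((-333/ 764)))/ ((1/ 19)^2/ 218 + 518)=-0.01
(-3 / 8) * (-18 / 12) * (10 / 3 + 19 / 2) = 231 / 32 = 7.22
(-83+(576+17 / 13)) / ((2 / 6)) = 19278 / 13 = 1482.92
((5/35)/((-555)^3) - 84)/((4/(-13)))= 1306771420513/4786708500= 273.00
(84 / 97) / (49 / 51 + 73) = 1071 / 91471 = 0.01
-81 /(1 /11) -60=-951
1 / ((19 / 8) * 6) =4 / 57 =0.07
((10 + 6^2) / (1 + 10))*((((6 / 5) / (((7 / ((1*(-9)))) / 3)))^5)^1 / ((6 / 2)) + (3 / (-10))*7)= -1715922492549 / 577740625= -2970.06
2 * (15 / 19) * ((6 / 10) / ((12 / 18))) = 27 / 19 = 1.42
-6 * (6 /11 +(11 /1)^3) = -87882 /11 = -7989.27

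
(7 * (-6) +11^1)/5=-31/5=-6.20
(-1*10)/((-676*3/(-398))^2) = -198005/514098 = -0.39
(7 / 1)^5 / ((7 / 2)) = 4802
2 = 2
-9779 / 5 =-1955.80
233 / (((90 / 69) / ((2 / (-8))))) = -5359 / 120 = -44.66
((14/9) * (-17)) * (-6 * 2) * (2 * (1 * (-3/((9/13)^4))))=-54380144/6561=-8288.39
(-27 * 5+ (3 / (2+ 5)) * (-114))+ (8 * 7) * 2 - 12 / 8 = -1027 / 14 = -73.36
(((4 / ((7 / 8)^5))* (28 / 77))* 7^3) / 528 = 32768 / 17787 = 1.84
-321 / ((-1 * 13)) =24.69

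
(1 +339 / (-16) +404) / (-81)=-2047 / 432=-4.74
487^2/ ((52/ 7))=1660183/ 52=31926.60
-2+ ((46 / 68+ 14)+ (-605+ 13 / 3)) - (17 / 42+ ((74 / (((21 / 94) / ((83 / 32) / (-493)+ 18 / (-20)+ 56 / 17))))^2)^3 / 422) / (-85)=303139683763945105795944783365801370694249909 / 44298817662823453868974080000000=6843064888802.81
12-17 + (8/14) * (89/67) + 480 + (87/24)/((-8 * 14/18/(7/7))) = 14262897/30016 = 475.18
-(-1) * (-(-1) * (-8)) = -8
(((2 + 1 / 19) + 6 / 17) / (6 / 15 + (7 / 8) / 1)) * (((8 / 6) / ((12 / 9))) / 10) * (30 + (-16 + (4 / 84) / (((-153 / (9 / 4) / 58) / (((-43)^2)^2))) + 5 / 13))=-95367829966 / 3640533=-26196.12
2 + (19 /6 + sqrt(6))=sqrt(6) + 31 /6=7.62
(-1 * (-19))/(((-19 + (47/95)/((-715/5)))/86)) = -11098945/129081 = -85.98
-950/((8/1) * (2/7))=-3325/8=-415.62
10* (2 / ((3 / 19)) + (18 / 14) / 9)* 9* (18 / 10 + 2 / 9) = 6994 / 3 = 2331.33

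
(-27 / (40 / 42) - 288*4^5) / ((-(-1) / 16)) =-23595228 / 5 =-4719045.60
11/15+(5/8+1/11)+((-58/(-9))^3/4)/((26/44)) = 478214207/4169880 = 114.68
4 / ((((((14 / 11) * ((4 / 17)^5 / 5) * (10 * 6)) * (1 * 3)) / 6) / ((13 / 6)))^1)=203039551 / 129024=1573.66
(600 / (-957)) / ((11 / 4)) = -0.23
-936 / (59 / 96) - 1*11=-90505 / 59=-1533.98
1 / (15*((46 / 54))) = 9 / 115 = 0.08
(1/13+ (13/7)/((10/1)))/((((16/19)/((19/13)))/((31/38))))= 140771/378560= 0.37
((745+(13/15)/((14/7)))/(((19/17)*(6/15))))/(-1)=-20009/12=-1667.42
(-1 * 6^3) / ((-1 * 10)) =108 / 5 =21.60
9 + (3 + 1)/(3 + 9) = 28/3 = 9.33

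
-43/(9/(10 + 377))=-1849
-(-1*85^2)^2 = -52200625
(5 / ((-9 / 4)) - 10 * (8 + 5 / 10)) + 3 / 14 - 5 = -11593 / 126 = -92.01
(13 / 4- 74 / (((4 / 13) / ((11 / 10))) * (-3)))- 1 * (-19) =3313 / 30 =110.43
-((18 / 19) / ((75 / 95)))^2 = -36 / 25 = -1.44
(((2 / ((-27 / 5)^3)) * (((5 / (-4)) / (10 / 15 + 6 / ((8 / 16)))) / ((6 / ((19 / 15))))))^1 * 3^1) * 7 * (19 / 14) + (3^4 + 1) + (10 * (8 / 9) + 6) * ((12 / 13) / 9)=341996027 / 4094064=83.53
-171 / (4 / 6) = -513 / 2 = -256.50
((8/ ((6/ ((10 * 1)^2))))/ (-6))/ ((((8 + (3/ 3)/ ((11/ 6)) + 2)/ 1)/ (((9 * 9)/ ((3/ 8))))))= -13200/ 29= -455.17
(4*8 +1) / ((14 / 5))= 165 / 14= 11.79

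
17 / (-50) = -17 / 50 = -0.34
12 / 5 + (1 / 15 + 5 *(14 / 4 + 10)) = 2099 / 30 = 69.97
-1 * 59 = -59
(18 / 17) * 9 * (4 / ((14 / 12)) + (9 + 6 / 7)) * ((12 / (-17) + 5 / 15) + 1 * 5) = 1185192 / 2023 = 585.86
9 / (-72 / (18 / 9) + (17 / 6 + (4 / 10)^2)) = -1350 / 4951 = -0.27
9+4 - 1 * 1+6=18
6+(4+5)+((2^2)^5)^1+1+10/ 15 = 3122/ 3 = 1040.67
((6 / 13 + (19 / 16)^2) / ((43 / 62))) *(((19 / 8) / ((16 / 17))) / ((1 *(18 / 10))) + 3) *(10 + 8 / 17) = 87149247581 / 700637184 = 124.39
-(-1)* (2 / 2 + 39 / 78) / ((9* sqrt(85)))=sqrt(85) / 510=0.02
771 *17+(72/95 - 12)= 1244097/95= 13095.76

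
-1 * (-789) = 789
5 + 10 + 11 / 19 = 296 / 19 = 15.58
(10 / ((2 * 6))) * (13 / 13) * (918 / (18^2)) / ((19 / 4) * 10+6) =0.04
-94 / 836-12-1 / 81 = -410521 / 33858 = -12.12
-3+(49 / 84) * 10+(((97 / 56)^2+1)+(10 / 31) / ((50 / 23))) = 10181489 / 1458240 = 6.98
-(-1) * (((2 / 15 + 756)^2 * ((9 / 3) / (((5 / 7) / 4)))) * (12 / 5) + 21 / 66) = 23052461.07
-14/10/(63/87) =-29/15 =-1.93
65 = 65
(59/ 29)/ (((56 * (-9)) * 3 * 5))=-59/ 219240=-0.00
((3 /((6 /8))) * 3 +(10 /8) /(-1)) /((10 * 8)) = 43 /320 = 0.13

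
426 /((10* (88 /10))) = 213 /44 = 4.84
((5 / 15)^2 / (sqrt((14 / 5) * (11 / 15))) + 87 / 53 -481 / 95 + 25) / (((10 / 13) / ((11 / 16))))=13 * sqrt(462) / 4032 + 15536521 / 805600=19.35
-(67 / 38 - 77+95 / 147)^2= -173608055569 / 31203396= -5563.76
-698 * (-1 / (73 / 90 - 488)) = -62820 / 43847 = -1.43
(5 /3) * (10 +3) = 65 /3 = 21.67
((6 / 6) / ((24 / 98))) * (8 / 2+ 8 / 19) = 343 / 19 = 18.05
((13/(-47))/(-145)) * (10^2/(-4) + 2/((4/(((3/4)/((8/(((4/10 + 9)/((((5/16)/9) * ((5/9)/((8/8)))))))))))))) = -14027/3407500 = -0.00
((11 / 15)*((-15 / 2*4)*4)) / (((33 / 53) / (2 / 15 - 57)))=361672 / 45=8037.16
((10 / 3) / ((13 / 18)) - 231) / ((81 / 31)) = -86.64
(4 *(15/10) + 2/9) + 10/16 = 6.85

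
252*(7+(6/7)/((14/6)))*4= 7426.29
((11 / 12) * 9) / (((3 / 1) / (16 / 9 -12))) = -253 / 9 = -28.11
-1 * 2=-2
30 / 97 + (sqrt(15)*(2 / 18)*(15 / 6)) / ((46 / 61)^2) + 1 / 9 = 367 / 873 + 18605*sqrt(15) / 38088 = 2.31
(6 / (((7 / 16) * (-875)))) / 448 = -0.00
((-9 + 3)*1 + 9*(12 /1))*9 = 918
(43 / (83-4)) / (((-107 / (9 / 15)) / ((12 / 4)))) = -387 / 42265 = -0.01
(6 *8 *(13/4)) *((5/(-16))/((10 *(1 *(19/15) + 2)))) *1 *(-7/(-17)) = -585/952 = -0.61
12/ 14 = 6/ 7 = 0.86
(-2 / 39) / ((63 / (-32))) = 64 / 2457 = 0.03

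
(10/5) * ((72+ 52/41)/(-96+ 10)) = -1.70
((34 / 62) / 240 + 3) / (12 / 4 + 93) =0.03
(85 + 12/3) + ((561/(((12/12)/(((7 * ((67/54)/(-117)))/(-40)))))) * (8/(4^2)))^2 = 2534002241809/28385510400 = 89.27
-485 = -485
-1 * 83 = -83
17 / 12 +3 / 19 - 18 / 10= -257 / 1140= -0.23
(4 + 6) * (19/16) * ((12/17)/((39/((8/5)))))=76/221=0.34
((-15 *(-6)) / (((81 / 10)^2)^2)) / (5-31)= -50000 / 62178597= -0.00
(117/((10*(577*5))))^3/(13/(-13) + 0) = -0.00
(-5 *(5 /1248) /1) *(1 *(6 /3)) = -25 /624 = -0.04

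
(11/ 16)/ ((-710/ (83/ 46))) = -913/ 522560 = -0.00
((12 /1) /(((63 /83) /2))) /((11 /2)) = 1328 /231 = 5.75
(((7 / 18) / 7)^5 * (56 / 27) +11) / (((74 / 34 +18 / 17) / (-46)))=-27428735629 / 175375530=-156.40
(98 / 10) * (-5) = -49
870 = 870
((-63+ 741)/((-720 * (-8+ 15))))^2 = 12769/705600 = 0.02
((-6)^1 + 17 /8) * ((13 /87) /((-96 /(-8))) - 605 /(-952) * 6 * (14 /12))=-4908757 /283968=-17.29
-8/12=-2/3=-0.67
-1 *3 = -3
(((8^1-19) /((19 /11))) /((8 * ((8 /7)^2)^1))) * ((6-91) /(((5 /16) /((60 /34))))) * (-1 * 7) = -622545 /304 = -2047.85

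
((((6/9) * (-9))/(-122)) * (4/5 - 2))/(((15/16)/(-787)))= 75552/1525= 49.54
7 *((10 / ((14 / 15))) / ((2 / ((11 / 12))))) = 275 / 8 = 34.38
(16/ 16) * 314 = 314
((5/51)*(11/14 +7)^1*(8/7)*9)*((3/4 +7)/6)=16895/1666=10.14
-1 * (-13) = 13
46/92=1/2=0.50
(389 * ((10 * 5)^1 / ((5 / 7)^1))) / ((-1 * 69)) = -394.64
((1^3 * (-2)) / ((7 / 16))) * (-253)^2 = -2048288 / 7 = -292612.57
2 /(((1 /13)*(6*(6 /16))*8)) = 13 /9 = 1.44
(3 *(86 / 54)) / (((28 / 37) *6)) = 1591 / 1512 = 1.05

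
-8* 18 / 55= -2.62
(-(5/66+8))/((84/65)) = -34645/5544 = -6.25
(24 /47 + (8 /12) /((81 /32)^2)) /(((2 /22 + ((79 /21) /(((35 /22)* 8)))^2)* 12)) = 1501856232800 /5226935054157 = 0.29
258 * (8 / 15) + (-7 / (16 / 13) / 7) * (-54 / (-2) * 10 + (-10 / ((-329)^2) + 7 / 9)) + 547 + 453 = 71511262597 / 77933520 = 917.59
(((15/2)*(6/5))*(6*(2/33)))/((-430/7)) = -126/2365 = -0.05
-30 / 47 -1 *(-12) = 534 / 47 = 11.36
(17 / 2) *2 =17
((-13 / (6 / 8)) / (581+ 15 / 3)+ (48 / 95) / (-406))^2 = 273012520036 / 287353860795225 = 0.00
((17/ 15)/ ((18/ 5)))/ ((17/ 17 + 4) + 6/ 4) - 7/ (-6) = 853/ 702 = 1.22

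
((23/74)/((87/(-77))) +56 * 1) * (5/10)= 358757/12876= 27.86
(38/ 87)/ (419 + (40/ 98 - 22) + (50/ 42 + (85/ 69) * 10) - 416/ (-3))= 21413/ 26943088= 0.00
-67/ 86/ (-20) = 0.04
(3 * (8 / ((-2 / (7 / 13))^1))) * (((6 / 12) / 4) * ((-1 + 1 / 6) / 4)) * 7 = 245 / 208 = 1.18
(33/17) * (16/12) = 44/17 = 2.59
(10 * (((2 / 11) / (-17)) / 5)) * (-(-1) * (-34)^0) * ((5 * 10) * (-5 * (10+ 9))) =101.60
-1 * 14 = -14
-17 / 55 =-0.31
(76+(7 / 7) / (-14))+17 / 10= 2717 / 35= 77.63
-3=-3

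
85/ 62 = 1.37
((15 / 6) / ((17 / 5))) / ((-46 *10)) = -5 / 3128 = -0.00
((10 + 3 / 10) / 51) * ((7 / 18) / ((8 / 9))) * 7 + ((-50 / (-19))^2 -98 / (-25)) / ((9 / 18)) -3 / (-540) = 985996361 / 44186400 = 22.31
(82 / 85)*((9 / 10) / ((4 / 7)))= 1.52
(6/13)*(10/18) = 10/39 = 0.26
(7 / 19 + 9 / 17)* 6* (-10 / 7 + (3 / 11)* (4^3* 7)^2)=431384280 / 1463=294862.80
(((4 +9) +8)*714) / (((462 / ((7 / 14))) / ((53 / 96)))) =6307 / 704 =8.96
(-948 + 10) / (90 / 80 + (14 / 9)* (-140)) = 67536 / 15599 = 4.33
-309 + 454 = 145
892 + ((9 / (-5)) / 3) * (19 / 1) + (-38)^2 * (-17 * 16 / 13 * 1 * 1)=-1906601 / 65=-29332.32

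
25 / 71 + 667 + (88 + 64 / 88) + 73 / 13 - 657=1062966 / 10153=104.69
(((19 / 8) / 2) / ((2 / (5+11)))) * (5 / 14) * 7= 95 / 4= 23.75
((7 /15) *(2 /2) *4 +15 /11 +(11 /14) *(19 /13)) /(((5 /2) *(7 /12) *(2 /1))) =262982 /175175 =1.50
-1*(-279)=279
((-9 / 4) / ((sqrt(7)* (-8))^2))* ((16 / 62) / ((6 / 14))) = -3 / 992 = -0.00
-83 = -83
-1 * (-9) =9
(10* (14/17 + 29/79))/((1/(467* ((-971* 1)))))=-7250777430/1343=-5398940.75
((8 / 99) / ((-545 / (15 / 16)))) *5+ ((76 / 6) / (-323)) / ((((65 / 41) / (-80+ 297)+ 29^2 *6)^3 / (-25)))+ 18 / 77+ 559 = 559.23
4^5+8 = 1032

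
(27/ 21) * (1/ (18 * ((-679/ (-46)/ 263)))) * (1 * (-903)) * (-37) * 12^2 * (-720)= -2993436207360/ 679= -4408595298.03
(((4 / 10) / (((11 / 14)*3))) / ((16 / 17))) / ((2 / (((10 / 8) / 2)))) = 119 / 2112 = 0.06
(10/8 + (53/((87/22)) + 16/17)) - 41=-150305/5916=-25.41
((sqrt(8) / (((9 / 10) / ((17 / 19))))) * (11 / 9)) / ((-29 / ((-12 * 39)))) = 194480 * sqrt(2) / 4959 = 55.46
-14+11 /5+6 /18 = -172 /15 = -11.47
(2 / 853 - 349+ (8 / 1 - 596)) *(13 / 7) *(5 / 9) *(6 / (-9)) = 103903670 / 161217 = 644.50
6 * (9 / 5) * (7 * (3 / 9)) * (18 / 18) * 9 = 1134 / 5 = 226.80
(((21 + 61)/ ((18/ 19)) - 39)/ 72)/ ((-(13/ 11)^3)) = -0.40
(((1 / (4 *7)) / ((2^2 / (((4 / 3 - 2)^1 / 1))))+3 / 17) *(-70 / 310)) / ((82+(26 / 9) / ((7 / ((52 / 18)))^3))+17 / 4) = -365318667 / 820247926306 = -0.00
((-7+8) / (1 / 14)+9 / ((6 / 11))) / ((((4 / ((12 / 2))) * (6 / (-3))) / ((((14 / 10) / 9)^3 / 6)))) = -20923 / 1458000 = -0.01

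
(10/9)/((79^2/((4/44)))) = 0.00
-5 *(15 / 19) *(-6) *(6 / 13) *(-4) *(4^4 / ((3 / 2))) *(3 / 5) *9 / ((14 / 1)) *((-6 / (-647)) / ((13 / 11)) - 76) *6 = 2726501990400 / 2077517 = 1312384.92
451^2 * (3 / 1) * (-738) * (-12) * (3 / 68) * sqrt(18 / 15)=4052968326 * sqrt(30) / 85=261164962.00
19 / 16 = 1.19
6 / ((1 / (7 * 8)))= 336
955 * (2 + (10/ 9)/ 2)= 21965/ 9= 2440.56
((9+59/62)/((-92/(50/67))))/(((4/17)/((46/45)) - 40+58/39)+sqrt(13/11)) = 155948091975 * sqrt(143)/31118979102525788+16417788462075/7779744775631447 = 0.00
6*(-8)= -48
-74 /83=-0.89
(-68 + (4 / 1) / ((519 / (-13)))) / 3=-35344 / 1557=-22.70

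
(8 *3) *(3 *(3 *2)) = 432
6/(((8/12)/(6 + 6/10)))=297/5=59.40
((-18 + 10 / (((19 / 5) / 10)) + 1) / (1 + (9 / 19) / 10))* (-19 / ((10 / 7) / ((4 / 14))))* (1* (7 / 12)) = -7847 / 398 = -19.72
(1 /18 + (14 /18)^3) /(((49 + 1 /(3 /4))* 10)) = 767 /733860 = 0.00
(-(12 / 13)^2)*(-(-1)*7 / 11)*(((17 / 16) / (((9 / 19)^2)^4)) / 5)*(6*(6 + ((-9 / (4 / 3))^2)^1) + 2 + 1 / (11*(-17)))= -55377675615956183 / 3912277323240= -14154.84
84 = 84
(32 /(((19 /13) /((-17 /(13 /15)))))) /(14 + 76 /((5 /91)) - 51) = -40800 /127889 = -0.32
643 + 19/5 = 3234/5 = 646.80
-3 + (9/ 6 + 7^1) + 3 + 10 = 37/ 2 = 18.50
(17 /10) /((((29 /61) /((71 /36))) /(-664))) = -6111041 /1305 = -4682.79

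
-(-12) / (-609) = -4 / 203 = -0.02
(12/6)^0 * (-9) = -9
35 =35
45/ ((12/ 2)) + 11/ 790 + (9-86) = -27447/ 395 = -69.49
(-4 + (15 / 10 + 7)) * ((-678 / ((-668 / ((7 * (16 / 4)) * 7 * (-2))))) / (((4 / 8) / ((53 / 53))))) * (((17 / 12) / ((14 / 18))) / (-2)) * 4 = 2178414 / 167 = 13044.40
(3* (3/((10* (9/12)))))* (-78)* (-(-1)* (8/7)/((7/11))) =-41184/245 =-168.10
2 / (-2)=-1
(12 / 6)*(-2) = -4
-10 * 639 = -6390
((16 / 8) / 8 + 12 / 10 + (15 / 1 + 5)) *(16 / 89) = 1716 / 445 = 3.86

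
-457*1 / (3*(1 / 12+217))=-1828 / 2605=-0.70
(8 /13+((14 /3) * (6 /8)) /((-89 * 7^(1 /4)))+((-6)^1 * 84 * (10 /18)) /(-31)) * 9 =34992 /403 - 9 * 7^(3 /4) /178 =86.61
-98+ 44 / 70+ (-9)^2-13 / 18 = -10769 / 630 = -17.09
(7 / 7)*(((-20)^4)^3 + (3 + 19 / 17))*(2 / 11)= 139264000000000140 / 187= 744727272727273.48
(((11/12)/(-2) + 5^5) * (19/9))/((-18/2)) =-1424791/1944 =-732.92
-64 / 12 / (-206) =8 / 309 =0.03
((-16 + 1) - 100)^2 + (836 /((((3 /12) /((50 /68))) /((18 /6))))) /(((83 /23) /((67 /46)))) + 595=23700920 /1411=16797.25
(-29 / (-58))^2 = 0.25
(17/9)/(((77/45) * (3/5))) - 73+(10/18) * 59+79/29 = -716624/20097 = -35.66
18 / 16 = 9 / 8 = 1.12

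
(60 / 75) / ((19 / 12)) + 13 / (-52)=97 / 380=0.26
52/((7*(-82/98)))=-364/41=-8.88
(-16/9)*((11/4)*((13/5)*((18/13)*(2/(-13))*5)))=176/13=13.54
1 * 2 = 2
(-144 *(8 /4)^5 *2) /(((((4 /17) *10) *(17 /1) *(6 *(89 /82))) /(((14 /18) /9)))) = -36736 /12015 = -3.06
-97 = -97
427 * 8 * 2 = 6832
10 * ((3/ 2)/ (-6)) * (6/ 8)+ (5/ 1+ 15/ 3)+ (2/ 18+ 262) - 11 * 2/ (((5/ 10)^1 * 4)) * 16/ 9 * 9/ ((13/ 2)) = 227597/ 936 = 243.16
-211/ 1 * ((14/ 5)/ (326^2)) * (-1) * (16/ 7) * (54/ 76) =22788/ 2524055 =0.01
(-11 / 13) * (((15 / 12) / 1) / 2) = -55 / 104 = -0.53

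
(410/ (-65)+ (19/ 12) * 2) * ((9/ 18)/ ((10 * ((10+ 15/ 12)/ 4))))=-98/ 1755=-0.06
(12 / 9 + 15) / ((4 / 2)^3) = 49 / 24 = 2.04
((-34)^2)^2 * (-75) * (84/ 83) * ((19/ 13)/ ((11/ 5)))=-67385381.75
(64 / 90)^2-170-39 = -422201 / 2025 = -208.49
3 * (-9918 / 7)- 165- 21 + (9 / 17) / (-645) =-113509701 / 25585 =-4436.57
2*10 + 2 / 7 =142 / 7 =20.29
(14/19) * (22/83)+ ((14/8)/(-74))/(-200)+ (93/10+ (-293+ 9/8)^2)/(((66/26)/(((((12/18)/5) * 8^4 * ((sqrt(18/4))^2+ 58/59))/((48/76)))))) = 260330942344664332781/1635919243200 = 159134348.12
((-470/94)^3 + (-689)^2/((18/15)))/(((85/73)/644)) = 11155265926/51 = 218730704.43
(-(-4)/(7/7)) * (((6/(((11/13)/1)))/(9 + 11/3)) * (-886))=-1983.96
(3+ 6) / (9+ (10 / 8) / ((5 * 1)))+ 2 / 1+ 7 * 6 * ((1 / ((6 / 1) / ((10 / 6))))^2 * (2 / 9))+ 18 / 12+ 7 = 219257 / 17982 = 12.19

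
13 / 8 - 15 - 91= -104.38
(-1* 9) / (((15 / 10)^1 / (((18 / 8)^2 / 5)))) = -243 / 40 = -6.08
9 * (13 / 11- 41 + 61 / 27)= -11155 / 33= -338.03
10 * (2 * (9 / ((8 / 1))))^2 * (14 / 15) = 189 / 4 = 47.25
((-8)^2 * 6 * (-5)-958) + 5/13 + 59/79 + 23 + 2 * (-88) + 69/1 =-3040812/1027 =-2960.87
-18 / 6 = -3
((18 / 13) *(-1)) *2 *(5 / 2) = -90 / 13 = -6.92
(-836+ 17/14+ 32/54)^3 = -31352719224953125/54010152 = -580496778.18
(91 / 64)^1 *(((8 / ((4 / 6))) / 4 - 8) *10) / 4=-2275 / 128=-17.77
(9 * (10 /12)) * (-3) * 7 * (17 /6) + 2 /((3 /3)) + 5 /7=-12419 /28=-443.54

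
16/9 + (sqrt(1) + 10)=115/9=12.78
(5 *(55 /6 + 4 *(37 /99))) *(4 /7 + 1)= 10555 /126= 83.77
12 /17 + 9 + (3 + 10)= 386 /17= 22.71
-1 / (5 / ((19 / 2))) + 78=761 / 10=76.10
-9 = -9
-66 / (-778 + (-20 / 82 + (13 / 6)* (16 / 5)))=20295 / 237178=0.09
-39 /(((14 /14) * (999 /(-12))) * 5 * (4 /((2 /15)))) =26 /8325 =0.00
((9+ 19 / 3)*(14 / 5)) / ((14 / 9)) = 138 / 5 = 27.60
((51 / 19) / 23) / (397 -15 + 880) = 51 / 551494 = 0.00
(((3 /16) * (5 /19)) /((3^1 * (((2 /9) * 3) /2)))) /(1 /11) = 0.54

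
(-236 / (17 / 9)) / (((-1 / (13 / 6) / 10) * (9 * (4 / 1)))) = 3835 / 51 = 75.20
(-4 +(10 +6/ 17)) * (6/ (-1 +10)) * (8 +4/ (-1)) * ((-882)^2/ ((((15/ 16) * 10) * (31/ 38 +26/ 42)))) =476761614336/ 486625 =979731.03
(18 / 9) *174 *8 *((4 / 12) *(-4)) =-3712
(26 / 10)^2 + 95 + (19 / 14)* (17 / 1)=43691 / 350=124.83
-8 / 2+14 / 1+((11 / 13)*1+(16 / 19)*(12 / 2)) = 3927 / 247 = 15.90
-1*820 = -820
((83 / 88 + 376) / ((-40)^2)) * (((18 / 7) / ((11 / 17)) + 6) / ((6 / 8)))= 66342 / 21175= 3.13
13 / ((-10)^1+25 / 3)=-39 / 5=-7.80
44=44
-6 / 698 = -0.01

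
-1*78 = -78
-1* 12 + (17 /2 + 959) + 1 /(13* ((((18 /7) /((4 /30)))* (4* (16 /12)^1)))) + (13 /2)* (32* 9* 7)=131596927 /9360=14059.50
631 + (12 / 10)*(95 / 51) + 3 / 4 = 43111 / 68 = 633.99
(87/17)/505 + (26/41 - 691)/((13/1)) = -242952054/4575805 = -53.09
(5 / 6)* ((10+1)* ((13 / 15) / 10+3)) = 5093 / 180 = 28.29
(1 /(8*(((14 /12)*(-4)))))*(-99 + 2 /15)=1483 /560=2.65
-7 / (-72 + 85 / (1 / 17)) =-7 / 1373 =-0.01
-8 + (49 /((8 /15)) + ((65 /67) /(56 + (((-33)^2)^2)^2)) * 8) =83.88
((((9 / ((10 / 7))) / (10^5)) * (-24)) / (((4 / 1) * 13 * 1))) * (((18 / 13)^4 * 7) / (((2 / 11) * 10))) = -95482233 / 232058125000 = -0.00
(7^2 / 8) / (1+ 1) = 49 / 16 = 3.06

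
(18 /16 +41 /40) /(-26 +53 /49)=-2107 /24420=-0.09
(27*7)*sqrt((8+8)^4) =48384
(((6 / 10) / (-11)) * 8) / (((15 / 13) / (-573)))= 59592 / 275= 216.70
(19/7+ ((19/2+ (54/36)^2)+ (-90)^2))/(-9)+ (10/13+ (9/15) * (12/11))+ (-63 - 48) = -20243891/20020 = -1011.18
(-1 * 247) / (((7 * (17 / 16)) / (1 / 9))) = -3952 / 1071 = -3.69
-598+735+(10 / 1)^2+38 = 275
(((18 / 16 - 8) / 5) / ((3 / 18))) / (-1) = 33 / 4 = 8.25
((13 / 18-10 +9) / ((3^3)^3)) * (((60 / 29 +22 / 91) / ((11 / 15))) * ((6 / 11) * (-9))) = 152450 / 698350653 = 0.00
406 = 406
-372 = -372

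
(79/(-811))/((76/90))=-3555/30818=-0.12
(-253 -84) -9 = -346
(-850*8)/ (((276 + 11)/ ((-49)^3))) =114287600/ 41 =2787502.44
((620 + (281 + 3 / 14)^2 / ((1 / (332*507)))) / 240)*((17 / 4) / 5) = 11088321839773 / 235200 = 47144225.51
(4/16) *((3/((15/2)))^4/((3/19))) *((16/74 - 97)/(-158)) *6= 272156/1826875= 0.15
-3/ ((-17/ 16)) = 48/ 17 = 2.82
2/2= 1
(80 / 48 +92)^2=8773.44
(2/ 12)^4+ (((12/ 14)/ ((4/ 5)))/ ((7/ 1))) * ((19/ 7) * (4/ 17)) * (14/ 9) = 164993/ 1079568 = 0.15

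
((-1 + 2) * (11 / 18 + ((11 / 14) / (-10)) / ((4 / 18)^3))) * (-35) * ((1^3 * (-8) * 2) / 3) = -66011 / 54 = -1222.43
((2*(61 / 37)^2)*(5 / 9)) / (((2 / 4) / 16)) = 1190720 / 12321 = 96.64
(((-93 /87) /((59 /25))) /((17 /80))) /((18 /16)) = -496000 /261783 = -1.89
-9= -9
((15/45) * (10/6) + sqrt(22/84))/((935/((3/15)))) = 0.00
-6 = -6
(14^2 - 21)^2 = 30625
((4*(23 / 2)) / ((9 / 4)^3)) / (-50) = -1472 / 18225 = -0.08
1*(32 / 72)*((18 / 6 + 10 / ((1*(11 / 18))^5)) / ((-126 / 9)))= -12919222 / 3382071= -3.82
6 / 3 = 2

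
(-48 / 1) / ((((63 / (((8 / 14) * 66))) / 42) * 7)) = -8448 / 49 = -172.41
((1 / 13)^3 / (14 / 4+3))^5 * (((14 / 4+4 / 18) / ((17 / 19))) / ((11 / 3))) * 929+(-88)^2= 82564860544171746989154965456 / 10661784677708128485167361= 7744.00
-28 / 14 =-2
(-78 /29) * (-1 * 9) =702 /29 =24.21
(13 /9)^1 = 13 /9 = 1.44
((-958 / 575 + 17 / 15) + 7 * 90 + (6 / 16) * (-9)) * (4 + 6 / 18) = 112320949 / 41400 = 2713.07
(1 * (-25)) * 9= -225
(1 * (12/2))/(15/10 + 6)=4/5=0.80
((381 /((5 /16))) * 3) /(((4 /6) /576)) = 15800832 /5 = 3160166.40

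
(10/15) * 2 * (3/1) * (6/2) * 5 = 60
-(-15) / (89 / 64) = 960 / 89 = 10.79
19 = 19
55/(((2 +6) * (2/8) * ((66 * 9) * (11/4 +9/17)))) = 85/6021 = 0.01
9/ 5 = 1.80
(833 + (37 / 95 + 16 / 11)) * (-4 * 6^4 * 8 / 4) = -8655662.79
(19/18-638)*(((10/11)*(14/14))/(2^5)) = -57325/3168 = -18.10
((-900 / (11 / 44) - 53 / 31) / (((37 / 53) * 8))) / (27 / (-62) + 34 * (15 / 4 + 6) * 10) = -5917609 / 30414444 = -0.19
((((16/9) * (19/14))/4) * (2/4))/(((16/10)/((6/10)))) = 19/168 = 0.11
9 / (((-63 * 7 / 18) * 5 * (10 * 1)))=-9 / 1225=-0.01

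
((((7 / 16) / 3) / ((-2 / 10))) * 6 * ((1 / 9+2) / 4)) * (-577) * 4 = 383705 / 72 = 5329.24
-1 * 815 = -815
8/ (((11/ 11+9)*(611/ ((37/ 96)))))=37/ 73320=0.00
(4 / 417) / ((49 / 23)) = 92 / 20433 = 0.00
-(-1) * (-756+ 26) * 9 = -6570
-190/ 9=-21.11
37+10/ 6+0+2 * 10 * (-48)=-2764/ 3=-921.33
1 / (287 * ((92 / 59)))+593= 15657631 / 26404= 593.00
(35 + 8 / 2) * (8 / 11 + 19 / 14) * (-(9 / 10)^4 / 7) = -82137159 / 10780000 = -7.62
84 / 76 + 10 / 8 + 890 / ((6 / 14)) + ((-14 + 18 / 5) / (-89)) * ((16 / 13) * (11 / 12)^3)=1898539241 / 913140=2079.13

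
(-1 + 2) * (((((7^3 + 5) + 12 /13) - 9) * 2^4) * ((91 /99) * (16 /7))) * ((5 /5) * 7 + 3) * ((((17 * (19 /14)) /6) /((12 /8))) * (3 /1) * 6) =5272702.34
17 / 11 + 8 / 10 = 129 / 55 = 2.35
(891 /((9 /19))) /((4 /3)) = 5643 /4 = 1410.75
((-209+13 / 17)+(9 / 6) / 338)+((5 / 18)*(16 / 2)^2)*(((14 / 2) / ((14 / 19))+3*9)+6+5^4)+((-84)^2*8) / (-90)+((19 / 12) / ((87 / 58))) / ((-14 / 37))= 19961377207 / 1809990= 11028.45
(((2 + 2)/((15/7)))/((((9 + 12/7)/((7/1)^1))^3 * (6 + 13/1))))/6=1647086/360703125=0.00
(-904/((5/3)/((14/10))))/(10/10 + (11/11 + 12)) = -1356/25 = -54.24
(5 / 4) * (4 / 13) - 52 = -671 / 13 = -51.62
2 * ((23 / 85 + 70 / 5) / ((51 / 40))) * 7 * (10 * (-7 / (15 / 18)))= -3803968 / 289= -13162.52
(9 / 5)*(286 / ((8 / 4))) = 1287 / 5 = 257.40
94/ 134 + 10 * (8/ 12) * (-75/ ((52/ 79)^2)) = -52236603/ 45292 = -1153.33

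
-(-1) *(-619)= -619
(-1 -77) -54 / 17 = -1380 / 17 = -81.18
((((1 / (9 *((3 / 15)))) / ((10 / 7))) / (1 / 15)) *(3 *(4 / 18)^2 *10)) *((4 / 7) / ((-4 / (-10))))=1000 / 81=12.35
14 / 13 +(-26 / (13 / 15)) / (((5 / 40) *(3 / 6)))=-6226 / 13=-478.92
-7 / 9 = -0.78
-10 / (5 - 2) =-10 / 3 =-3.33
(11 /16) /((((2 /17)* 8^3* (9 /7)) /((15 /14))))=935 /98304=0.01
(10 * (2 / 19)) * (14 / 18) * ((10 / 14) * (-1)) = -100 / 171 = -0.58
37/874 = 0.04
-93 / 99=-31 / 33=-0.94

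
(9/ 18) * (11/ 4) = 1.38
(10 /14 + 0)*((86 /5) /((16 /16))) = 86 /7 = 12.29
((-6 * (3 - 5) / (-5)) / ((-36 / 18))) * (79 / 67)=474 / 335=1.41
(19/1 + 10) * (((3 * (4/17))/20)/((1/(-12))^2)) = 12528/85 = 147.39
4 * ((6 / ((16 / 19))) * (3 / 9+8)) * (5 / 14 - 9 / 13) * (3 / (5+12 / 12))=-28975 / 728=-39.80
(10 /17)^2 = 100 /289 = 0.35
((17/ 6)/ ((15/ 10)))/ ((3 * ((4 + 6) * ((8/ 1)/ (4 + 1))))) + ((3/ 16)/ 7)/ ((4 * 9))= 485/ 12096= 0.04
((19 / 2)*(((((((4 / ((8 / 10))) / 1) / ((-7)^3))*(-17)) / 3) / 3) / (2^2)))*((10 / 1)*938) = 613.41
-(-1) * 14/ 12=7/ 6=1.17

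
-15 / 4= -3.75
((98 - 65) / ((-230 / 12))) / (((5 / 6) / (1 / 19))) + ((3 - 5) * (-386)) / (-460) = -19523 / 10925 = -1.79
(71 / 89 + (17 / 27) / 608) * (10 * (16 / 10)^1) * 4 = 51.12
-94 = -94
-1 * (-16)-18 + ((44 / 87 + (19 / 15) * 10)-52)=-1184 / 29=-40.83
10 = 10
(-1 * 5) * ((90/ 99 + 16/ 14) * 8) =-6320/ 77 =-82.08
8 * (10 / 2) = 40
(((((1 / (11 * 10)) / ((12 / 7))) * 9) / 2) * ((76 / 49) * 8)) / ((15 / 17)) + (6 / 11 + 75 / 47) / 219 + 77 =510840976 / 6604675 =77.35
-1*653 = -653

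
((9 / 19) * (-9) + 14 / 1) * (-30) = -5550 / 19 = -292.11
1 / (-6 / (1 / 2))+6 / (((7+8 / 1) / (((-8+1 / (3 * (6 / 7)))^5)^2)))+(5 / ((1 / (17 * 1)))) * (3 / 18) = 2329194173273592215569 / 8926168066560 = 260939986.33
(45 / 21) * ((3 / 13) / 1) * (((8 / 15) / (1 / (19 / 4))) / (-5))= -114 / 455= -0.25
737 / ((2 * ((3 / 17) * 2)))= 12529 / 12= 1044.08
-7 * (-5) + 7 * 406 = 2877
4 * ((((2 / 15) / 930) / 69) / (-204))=-1 / 24545025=-0.00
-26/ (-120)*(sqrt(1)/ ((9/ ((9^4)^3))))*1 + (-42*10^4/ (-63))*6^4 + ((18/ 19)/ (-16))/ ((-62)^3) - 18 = 1233104512452177501/ 181129280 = 6807869563.95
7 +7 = 14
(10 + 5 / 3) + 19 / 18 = 12.72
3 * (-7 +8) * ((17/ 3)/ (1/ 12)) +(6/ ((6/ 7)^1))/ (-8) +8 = 1689/ 8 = 211.12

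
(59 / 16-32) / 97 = -453 / 1552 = -0.29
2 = 2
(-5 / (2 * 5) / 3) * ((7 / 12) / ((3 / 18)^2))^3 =-3087 / 2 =-1543.50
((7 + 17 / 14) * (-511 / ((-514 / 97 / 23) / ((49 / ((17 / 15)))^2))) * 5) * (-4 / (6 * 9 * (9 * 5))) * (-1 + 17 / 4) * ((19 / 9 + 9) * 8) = -1461489810462500 / 18048339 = -80976416.19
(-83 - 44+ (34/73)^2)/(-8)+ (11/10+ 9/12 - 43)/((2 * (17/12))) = 4799091/3623720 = 1.32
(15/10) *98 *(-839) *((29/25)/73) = -3576657/1825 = -1959.81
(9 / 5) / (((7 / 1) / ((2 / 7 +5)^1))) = 333 / 245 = 1.36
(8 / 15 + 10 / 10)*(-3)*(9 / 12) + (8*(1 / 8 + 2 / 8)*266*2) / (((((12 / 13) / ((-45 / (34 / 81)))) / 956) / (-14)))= 843487116027 / 340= 2480844458.90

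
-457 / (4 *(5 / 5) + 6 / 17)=-7769 / 74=-104.99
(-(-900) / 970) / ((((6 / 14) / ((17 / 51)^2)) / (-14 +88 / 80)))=-301 / 97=-3.10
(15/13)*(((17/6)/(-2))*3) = -255/52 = -4.90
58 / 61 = 0.95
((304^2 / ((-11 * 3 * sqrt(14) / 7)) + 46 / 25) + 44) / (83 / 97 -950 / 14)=-389067 / 568675 + 15687616 * sqrt(14) / 750651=77.51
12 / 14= 6 / 7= 0.86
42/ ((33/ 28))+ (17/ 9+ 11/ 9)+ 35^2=125111/ 99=1263.75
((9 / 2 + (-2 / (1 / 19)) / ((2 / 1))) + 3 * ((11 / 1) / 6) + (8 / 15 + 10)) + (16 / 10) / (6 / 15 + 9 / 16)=3691 / 1155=3.20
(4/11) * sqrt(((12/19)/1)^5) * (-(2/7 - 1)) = 5760 * sqrt(57)/528143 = 0.08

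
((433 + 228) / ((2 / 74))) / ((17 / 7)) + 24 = 171607 / 17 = 10094.53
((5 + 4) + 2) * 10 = 110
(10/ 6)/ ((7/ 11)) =55/ 21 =2.62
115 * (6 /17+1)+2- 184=-449 /17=-26.41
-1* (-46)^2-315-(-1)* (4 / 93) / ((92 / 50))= -5199859 / 2139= -2430.98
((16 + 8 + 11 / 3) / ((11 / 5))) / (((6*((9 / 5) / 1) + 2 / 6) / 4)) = 8300 / 1837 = 4.52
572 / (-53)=-572 / 53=-10.79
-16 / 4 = -4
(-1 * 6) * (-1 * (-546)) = -3276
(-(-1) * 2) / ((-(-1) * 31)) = 2 / 31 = 0.06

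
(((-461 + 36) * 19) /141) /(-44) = 8075 /6204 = 1.30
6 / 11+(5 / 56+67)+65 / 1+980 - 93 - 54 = 965.63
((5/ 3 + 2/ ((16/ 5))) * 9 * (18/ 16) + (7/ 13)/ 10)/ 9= 96749/ 37440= 2.58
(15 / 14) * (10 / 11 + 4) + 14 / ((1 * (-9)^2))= 33883 / 6237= 5.43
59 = 59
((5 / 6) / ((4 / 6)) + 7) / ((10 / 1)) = 33 / 40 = 0.82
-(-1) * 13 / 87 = 13 / 87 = 0.15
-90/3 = -30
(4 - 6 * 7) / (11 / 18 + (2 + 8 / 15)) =-3420 / 283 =-12.08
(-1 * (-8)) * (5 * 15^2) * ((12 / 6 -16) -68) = -738000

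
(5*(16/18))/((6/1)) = 20/27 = 0.74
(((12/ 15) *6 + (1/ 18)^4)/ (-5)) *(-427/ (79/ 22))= 11833758013/ 103663800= 114.16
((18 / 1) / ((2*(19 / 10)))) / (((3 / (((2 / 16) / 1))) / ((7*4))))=105 / 19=5.53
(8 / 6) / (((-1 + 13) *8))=1 / 72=0.01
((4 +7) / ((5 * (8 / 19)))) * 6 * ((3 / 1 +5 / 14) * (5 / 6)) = 9823 / 112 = 87.71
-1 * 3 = -3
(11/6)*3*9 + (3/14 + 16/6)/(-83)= 86218/1743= 49.47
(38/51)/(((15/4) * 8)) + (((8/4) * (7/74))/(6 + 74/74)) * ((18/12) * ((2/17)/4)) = 2947/113220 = 0.03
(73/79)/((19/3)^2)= 657/28519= 0.02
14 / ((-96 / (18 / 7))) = -3 / 8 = -0.38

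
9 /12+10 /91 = 313 /364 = 0.86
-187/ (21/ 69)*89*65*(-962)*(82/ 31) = 1962735285940/ 217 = 9044863068.85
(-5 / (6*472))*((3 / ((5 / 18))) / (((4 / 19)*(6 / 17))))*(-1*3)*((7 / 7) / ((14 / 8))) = 2907 / 6608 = 0.44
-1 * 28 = -28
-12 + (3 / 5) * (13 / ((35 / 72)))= 708 / 175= 4.05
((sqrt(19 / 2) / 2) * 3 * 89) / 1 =267 * sqrt(38) / 4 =411.47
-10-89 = -99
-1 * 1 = -1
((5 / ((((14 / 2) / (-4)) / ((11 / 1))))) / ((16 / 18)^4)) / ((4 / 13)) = -4691115 / 28672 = -163.61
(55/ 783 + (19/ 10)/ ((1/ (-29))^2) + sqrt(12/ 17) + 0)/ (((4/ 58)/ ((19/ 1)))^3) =167284151* sqrt(51)/ 68 + 72175075748833/ 2160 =33431955270.63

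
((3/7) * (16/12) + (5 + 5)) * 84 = 888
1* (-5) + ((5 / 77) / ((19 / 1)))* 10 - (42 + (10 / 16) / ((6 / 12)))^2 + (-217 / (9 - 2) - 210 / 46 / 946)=-1906.53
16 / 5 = 3.20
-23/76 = -0.30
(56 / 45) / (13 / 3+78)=56 / 3705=0.02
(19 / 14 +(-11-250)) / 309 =-3635 / 4326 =-0.84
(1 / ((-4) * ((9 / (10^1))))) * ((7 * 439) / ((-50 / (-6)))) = -3073 / 30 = -102.43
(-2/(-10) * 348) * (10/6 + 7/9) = 2552/15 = 170.13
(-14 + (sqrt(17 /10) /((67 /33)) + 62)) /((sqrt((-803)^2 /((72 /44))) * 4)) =0.02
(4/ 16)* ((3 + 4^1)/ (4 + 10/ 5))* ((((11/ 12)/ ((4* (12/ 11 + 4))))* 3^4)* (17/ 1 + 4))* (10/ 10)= 22869/ 1024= 22.33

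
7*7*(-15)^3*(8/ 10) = -132300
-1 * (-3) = 3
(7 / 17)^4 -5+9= 336485 / 83521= 4.03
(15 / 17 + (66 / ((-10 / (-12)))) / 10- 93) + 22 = -26434 / 425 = -62.20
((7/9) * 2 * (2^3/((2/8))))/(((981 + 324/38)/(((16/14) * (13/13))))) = 9728/169209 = 0.06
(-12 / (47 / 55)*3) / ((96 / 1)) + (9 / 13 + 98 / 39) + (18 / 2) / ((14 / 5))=613895 / 102648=5.98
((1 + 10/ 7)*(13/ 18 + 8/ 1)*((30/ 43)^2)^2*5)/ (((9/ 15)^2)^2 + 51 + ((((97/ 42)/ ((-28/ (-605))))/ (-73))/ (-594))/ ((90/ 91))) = 639162778500000000/ 1302370424291931023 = 0.49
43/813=0.05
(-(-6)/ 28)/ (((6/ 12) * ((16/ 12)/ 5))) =45/ 28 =1.61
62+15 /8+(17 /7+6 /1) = 4049 /56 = 72.30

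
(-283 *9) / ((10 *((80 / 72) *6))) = -7641 / 200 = -38.20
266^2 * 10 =707560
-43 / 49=-0.88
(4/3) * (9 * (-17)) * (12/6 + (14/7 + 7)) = -2244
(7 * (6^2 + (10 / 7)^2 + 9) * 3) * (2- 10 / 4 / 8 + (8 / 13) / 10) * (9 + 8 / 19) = 450306183 / 27664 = 16277.70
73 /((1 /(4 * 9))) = 2628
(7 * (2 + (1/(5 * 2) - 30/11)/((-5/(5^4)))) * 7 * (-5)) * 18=-16028145/11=-1457104.09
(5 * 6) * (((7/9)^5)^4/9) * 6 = 1595845325952240020/12157665459056928801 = 0.13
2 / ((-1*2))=-1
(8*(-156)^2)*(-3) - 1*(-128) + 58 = -583878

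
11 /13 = 0.85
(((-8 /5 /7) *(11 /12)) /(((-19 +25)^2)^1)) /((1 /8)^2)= -352 /945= -0.37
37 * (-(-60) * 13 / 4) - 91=7124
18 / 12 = 3 / 2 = 1.50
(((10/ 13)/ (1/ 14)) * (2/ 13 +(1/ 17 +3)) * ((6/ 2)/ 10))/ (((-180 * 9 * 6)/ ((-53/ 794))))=26341/ 369548244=0.00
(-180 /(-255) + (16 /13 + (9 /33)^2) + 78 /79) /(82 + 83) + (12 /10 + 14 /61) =30781596173 /21262705035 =1.45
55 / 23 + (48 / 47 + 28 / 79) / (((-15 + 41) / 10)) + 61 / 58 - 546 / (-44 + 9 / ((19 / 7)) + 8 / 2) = 846262240673 / 44880419662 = 18.86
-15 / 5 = -3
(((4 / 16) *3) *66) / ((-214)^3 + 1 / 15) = -1485 / 294010318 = -0.00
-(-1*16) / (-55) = -16 / 55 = -0.29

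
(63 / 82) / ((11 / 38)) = 1197 / 451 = 2.65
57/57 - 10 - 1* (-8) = -1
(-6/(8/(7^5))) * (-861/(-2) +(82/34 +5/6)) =-371787647/68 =-5467465.40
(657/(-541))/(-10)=657/5410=0.12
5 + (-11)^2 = 126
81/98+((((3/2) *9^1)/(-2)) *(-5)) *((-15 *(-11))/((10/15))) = 3274749/392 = 8353.95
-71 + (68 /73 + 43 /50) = -252611 /3650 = -69.21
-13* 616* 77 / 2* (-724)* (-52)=-11607179584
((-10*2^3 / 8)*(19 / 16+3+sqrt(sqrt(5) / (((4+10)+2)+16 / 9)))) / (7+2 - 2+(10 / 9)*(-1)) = -3015 / 424 - 27*sqrt(2)*5^(3 / 4) / 212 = -7.71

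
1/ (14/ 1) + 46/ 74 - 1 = -159/ 518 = -0.31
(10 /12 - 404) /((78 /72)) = -4838 /13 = -372.15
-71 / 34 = -2.09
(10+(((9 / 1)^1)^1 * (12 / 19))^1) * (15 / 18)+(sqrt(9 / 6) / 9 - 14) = -53 / 57+sqrt(6) / 18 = -0.79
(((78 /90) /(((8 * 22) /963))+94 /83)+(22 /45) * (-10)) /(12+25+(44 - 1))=647951 /52588800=0.01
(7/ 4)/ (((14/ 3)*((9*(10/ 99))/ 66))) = 1089/ 40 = 27.22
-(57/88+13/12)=-457/264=-1.73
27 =27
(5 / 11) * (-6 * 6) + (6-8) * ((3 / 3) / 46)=-4151 / 253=-16.41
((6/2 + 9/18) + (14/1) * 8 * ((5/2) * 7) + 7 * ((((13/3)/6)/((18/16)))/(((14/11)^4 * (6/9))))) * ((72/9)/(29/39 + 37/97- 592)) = -183679934581/6900309360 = -26.62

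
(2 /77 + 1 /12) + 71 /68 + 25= 205409 /7854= 26.15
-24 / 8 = -3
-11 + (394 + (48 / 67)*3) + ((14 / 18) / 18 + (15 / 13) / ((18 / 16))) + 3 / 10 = 136346194 / 352755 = 386.52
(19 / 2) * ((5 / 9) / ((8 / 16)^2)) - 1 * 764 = -6686 / 9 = -742.89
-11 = -11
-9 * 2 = -18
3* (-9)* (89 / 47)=-51.13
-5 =-5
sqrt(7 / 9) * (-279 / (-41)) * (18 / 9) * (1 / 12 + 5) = 1891 * sqrt(7) / 82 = 61.01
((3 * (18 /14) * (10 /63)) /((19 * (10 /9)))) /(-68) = -27 /63308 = -0.00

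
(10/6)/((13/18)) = 30/13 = 2.31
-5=-5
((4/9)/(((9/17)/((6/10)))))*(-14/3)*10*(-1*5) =9520/81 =117.53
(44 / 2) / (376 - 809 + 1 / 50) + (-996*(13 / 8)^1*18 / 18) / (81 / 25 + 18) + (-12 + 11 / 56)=-18895260953 / 214584888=-88.05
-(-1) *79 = 79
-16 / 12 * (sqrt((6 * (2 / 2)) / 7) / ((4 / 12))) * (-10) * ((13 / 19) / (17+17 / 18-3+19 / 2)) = 1.04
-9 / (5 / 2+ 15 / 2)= -9 / 10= -0.90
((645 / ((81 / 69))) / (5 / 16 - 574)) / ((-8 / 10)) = 98900 / 82611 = 1.20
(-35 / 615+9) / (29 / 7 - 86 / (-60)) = 77000 / 48011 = 1.60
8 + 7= 15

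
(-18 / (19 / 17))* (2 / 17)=-36 / 19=-1.89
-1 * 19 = -19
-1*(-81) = 81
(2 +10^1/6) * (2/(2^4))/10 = 11/240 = 0.05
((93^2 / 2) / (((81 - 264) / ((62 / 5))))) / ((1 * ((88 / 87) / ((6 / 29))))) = -804357 / 13420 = -59.94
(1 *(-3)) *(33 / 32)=-99 / 32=-3.09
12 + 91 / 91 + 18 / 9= 15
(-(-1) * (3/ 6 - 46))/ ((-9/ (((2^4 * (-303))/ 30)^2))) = 29705312/ 225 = 132023.61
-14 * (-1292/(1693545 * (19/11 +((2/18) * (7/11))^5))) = 4095597148236/662345795386405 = 0.01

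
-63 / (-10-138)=63 / 148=0.43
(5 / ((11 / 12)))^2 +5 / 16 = 58205 / 1936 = 30.06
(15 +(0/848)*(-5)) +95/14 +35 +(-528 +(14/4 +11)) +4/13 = -41533/91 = -456.41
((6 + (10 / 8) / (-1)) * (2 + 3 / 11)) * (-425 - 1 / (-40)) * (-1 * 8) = 1614905 / 44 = 36702.39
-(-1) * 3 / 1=3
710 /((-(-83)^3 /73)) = 51830 /571787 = 0.09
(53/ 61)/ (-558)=-53/ 34038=-0.00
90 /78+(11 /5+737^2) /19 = 28589.11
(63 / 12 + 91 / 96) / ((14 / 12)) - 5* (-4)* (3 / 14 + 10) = 23475 / 112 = 209.60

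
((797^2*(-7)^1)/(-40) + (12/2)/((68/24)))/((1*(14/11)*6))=831504421/57120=14557.15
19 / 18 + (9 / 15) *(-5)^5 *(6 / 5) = -40481 / 18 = -2248.94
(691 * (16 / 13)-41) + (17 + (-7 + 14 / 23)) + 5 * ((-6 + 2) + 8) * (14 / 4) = 266131 / 299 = 890.07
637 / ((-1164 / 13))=-7.11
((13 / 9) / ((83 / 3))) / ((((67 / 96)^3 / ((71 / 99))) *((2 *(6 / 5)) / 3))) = 37806080 / 274596619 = 0.14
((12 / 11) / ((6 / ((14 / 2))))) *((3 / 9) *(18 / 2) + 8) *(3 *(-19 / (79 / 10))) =-7980 / 79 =-101.01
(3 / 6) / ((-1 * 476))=-1 / 952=-0.00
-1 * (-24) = 24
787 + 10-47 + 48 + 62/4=1627/2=813.50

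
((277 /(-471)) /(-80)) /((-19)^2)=277 /13602480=0.00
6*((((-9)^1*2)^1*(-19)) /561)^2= 77976 /34969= 2.23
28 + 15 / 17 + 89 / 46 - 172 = -110405 / 782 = -141.18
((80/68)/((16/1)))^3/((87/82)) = 5125/13677792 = 0.00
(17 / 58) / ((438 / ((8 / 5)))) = 34 / 31755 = 0.00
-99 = -99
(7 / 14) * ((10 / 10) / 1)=1 / 2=0.50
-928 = -928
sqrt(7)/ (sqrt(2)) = sqrt(14)/ 2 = 1.87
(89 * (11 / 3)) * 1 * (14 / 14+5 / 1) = 1958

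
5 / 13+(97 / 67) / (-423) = 140444 / 368433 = 0.38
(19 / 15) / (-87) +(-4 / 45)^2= -0.01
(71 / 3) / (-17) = -1.39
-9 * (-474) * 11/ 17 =46926/ 17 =2760.35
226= 226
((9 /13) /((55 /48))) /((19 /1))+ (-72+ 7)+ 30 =-475043 /13585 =-34.97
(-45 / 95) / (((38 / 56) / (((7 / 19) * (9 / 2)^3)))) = -321489 / 13718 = -23.44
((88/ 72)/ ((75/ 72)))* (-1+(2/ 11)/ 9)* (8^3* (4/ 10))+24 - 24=-794624/ 3375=-235.44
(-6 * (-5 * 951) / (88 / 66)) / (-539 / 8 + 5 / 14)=-44380 / 139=-319.28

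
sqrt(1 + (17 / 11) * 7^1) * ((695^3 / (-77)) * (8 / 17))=-2685619000 * sqrt(1430) / 14399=-7053100.75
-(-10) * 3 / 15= 2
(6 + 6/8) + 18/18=31/4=7.75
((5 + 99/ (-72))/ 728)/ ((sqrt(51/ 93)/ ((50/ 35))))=145 * sqrt(527)/ 346528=0.01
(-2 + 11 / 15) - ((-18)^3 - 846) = 100151 / 15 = 6676.73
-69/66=-23/22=-1.05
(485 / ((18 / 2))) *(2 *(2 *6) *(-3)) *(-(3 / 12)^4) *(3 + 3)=1455 / 16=90.94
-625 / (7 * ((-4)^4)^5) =-625 / 7696581394432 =-0.00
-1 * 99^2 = -9801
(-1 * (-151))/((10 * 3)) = 151/30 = 5.03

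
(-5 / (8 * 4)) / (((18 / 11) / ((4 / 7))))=-55 / 1008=-0.05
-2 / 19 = -0.11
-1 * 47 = -47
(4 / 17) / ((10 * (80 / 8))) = 1 / 425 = 0.00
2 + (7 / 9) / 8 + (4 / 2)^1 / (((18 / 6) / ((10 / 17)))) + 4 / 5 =20131 / 6120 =3.29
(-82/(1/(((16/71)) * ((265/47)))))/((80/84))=-365064/3337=-109.40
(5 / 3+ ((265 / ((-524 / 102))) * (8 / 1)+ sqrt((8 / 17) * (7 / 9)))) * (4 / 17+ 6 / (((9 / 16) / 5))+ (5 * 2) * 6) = -935552800 / 20043+ 11584 * sqrt(238) / 2601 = -46608.58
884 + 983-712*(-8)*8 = 47435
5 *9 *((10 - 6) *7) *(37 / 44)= 11655 / 11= 1059.55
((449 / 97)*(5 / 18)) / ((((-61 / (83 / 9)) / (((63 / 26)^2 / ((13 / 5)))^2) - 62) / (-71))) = 64323545414625 / 44598813538196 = 1.44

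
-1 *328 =-328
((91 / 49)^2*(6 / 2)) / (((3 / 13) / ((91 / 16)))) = 28561 / 112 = 255.01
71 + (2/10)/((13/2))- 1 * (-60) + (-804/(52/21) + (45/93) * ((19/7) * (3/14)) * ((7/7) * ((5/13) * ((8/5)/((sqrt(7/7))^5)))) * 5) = -192.80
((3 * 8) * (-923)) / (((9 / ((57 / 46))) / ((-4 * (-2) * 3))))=-1683552 / 23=-73197.91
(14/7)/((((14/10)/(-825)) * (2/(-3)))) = 1767.86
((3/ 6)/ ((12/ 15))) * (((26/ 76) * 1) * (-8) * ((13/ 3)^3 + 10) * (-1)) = 160355/ 1026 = 156.29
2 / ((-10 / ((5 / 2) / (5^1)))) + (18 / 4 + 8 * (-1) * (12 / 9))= -94 / 15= -6.27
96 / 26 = 48 / 13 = 3.69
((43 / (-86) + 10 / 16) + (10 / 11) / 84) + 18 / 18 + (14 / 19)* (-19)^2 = 493667 / 1848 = 267.14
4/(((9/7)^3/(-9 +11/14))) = -11270/729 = -15.46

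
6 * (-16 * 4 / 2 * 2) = -384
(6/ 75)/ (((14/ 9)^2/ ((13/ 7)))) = 1053/ 17150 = 0.06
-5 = -5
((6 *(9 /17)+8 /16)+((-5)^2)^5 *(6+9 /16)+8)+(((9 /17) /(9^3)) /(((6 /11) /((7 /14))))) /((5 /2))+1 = 64086926.74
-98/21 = -14/3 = -4.67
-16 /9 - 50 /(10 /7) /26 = -731 /234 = -3.12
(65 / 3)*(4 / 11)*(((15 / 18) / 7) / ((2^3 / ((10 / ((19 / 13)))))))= 21125 / 26334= 0.80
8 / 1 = 8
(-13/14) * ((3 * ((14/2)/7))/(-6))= 13/28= 0.46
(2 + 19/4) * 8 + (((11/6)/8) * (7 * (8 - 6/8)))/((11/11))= 12601/192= 65.63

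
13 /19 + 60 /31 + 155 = 92838 /589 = 157.62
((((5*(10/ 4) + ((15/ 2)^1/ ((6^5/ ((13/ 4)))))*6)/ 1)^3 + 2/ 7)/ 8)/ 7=566984784928007/ 16181071183872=35.04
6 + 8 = 14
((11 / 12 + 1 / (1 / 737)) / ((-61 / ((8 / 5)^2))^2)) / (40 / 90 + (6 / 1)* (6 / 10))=388608 / 1209325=0.32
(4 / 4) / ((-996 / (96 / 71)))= -8 / 5893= -0.00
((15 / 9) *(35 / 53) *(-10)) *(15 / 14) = -625 / 53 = -11.79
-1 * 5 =-5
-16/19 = -0.84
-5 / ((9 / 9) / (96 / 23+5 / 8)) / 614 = -4415 / 112976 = -0.04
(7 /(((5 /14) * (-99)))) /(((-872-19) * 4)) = 49 /882090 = 0.00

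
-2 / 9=-0.22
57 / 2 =28.50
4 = 4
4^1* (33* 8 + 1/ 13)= 13732/ 13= 1056.31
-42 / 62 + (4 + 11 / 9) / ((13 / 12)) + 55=71504 / 1209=59.14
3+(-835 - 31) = -863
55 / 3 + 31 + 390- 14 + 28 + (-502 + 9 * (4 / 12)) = -137 / 3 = -45.67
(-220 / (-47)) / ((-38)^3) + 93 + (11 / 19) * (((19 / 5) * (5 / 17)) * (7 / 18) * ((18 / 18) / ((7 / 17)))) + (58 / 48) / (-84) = 20276276101 / 216634656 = 93.60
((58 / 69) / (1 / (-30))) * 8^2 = -37120 / 23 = -1613.91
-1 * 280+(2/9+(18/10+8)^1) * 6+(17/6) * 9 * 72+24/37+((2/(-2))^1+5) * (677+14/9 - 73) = 6724942/1665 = 4039.00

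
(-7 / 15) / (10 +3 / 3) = -7 / 165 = -0.04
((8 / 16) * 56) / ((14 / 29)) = 58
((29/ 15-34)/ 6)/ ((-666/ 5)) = 13/ 324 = 0.04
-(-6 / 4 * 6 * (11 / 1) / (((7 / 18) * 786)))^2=-88209 / 840889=-0.10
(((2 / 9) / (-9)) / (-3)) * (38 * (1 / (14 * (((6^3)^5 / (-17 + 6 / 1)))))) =-209 / 399892329381888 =-0.00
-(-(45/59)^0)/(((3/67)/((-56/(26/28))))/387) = -521239.38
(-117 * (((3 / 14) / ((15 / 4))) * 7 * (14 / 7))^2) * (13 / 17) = -24336 / 425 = -57.26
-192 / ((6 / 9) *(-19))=288 / 19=15.16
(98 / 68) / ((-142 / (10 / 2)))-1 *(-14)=67347 / 4828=13.95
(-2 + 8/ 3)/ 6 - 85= -764/ 9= -84.89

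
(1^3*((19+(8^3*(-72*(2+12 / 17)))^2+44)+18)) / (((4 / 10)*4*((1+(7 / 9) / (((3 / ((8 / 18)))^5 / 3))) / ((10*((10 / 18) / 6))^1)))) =5757138660.22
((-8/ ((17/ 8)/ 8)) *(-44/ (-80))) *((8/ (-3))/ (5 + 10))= 11264/ 3825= 2.94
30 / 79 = 0.38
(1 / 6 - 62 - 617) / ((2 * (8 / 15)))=-20365 / 32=-636.41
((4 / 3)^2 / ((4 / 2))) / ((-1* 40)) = -0.02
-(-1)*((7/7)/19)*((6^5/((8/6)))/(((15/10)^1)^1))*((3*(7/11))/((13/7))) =571536/2717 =210.36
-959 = -959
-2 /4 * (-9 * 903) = 8127 /2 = 4063.50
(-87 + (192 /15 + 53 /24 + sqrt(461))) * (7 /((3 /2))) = -60473 /180 + 14 * sqrt(461) /3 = -235.76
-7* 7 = -49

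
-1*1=-1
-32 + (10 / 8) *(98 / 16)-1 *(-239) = 6869 / 32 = 214.66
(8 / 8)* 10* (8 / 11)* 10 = 800 / 11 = 72.73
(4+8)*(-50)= -600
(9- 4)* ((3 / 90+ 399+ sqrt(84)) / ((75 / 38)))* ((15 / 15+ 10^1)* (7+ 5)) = 3344* sqrt(21) / 5+ 10007756 / 75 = 136501.57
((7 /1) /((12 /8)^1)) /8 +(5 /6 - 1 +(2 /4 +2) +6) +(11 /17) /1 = 1951 /204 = 9.56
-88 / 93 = -0.95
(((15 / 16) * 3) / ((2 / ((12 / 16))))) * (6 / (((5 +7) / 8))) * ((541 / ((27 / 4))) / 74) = 2705 / 592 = 4.57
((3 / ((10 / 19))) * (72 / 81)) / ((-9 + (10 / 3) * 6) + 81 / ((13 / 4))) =988 / 7005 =0.14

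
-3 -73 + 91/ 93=-6977/ 93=-75.02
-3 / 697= -0.00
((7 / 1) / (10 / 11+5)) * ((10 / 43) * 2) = 308 / 559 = 0.55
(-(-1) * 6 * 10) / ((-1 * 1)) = -60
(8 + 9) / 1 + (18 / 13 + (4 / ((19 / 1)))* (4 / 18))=40973 / 2223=18.43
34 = 34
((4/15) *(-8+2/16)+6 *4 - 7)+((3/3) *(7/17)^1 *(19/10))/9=2293/153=14.99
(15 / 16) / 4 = 15 / 64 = 0.23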